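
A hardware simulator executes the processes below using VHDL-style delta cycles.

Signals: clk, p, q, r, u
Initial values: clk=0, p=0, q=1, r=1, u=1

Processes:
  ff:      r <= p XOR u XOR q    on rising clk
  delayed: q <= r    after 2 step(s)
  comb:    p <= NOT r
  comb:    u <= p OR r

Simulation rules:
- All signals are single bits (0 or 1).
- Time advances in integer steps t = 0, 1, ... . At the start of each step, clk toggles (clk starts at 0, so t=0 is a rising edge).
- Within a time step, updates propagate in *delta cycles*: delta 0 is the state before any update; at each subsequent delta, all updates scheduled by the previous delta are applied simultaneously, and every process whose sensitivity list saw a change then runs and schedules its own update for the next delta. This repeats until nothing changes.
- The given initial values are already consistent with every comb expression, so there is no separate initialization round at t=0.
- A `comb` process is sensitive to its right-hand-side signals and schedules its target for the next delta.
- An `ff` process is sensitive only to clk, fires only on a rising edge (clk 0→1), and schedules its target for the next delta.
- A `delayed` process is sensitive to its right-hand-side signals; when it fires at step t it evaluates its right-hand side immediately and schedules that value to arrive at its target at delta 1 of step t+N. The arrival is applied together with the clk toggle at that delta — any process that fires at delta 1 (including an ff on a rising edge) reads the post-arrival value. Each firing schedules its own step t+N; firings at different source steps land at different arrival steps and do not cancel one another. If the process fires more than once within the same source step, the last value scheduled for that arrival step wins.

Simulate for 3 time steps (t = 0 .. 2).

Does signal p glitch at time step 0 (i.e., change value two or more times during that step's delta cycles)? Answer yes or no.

[bits: clk,u,p,r,q]
t=0: Δ0=01011 Δ1=11011 Δ2=11001 Δ3=10101 Δ4=11101 | 4Δ
t=1: Δ0=11101 Δ1=01101 | 1Δ
t=2: Δ0=01101 Δ1=11100 | 1Δ

no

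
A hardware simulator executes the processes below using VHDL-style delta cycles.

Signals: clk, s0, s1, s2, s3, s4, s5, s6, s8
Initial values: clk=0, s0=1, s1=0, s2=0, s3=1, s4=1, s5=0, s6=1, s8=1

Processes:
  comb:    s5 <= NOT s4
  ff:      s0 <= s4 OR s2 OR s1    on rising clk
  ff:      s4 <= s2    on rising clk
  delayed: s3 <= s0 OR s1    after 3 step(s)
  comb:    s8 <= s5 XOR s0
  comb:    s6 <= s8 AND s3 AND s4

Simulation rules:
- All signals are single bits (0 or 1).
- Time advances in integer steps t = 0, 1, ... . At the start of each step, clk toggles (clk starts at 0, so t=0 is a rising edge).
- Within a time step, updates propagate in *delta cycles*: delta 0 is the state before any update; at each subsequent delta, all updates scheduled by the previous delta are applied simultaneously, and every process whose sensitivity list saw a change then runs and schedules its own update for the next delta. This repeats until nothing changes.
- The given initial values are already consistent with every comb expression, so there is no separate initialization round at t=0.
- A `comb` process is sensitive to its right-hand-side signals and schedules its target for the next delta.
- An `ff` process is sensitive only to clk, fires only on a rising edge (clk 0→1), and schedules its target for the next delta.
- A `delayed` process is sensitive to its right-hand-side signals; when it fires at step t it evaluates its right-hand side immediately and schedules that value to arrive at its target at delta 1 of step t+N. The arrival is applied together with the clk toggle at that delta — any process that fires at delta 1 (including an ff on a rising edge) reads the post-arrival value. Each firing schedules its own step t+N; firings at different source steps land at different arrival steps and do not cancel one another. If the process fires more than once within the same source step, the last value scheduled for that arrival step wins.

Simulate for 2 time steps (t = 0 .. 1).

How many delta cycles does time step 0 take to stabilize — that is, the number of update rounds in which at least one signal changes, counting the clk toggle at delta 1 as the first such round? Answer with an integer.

4

[bits: s5,clk,s8,s2,s6,s0,s4,s3,s1]
t=0: Δ0=001011110 Δ1=011011110 Δ2=011011010 Δ3=111001010 Δ4=110001010 | 4Δ
t=1: Δ0=110001010 Δ1=100001010 | 1Δ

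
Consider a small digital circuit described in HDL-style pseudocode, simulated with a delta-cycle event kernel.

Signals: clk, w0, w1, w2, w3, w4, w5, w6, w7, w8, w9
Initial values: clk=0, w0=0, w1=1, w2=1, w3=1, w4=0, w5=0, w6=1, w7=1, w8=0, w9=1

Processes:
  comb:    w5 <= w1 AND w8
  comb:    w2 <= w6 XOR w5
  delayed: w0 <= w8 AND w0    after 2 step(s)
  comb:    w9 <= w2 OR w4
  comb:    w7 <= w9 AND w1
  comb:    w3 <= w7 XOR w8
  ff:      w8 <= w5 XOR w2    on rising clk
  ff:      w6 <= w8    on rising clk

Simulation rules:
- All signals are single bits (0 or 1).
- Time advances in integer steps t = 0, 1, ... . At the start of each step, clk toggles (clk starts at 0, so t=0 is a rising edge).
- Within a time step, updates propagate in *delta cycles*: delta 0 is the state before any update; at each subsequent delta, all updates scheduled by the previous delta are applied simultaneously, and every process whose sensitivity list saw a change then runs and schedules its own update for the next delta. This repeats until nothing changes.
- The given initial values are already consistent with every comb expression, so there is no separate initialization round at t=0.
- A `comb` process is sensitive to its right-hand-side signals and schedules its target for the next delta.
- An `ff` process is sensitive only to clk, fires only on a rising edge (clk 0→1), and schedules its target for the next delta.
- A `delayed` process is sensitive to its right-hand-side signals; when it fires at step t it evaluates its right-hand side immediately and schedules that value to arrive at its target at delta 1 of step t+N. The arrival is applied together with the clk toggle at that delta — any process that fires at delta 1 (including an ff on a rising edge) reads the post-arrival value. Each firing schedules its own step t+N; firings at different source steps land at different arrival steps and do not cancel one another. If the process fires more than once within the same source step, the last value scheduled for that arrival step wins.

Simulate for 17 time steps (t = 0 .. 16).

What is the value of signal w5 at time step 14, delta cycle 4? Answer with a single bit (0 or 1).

[bits: w0,w9,w7,w6,w2,w8,w4,clk,w3,w5,w1]
t=0: Δ0=01111000101 Δ1=01111001101 Δ2=01101101101 Δ3=01100101011 Δ4=00101101011 Δ5=01001101011 Δ6=01101101111 Δ7=01101101011 | 7Δ
t=1: Δ0=01101101011 Δ1=01101100011 | 1Δ
t=2: Δ0=01101100011 Δ1=01101101011 Δ2=01111001011 Δ3=01110001101 Δ4=00111001101 Δ5=01011001101 Δ6=01111001001 Δ7=01111001101 | 7Δ
t=3: Δ0=01111001101 Δ1=01111000101 | 1Δ
t=4: Δ0=01111000101 Δ1=01111001101 Δ2=01101101101 Δ3=01100101011 Δ4=00101101011 Δ5=01001101011 Δ6=01101101111 Δ7=01101101011 | 7Δ
t=5: Δ0=01101101011 Δ1=01101100011 | 1Δ
t=6: Δ0=01101100011 Δ1=01101101011 Δ2=01111001011 Δ3=01110001101 Δ4=00111001101 Δ5=01011001101 Δ6=01111001001 Δ7=01111001101 | 7Δ
t=7: Δ0=01111001101 Δ1=01111000101 | 1Δ
t=8: Δ0=01111000101 Δ1=01111001101 Δ2=01101101101 Δ3=01100101011 Δ4=00101101011 Δ5=01001101011 Δ6=01101101111 Δ7=01101101011 | 7Δ
t=9: Δ0=01101101011 Δ1=01101100011 | 1Δ
t=10: Δ0=01101100011 Δ1=01101101011 Δ2=01111001011 Δ3=01110001101 Δ4=00111001101 Δ5=01011001101 Δ6=01111001001 Δ7=01111001101 | 7Δ
t=11: Δ0=01111001101 Δ1=01111000101 | 1Δ
t=12: Δ0=01111000101 Δ1=01111001101 Δ2=01101101101 Δ3=01100101011 Δ4=00101101011 Δ5=01001101011 Δ6=01101101111 Δ7=01101101011 | 7Δ
t=13: Δ0=01101101011 Δ1=01101100011 | 1Δ
t=14: Δ0=01101100011 Δ1=01101101011 Δ2=01111001011 Δ3=01110001101 Δ4=00111001101 Δ5=01011001101 Δ6=01111001001 Δ7=01111001101 | 7Δ
t=15: Δ0=01111001101 Δ1=01111000101 | 1Δ
t=16: Δ0=01111000101 Δ1=01111001101 Δ2=01101101101 Δ3=01100101011 Δ4=00101101011 Δ5=01001101011 Δ6=01101101111 Δ7=01101101011 | 7Δ

0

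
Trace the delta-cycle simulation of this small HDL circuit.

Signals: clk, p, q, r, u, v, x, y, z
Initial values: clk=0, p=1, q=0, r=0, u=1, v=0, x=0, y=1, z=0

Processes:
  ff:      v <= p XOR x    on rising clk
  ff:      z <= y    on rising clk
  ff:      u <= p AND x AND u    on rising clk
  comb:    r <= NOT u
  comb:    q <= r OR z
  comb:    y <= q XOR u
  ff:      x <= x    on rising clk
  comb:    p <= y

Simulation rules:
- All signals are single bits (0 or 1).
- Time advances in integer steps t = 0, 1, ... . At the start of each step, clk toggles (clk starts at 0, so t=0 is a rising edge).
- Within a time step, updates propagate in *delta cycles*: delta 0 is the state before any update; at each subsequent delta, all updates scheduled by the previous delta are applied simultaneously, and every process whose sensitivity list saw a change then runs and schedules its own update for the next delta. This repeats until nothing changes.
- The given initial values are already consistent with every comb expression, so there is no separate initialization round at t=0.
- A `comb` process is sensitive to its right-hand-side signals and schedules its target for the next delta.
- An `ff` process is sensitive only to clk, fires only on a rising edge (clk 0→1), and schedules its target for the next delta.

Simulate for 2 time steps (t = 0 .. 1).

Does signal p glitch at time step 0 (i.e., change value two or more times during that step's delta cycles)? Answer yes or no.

[bits: u,clk,p,r,z,y,q,x,v]
t=0: Δ0=101001000 Δ1=111001000 Δ2=011011001 Δ3=011110101 Δ4=010111101 Δ5=011111101 | 5Δ
t=1: Δ0=011111101 Δ1=001111101 | 1Δ

yes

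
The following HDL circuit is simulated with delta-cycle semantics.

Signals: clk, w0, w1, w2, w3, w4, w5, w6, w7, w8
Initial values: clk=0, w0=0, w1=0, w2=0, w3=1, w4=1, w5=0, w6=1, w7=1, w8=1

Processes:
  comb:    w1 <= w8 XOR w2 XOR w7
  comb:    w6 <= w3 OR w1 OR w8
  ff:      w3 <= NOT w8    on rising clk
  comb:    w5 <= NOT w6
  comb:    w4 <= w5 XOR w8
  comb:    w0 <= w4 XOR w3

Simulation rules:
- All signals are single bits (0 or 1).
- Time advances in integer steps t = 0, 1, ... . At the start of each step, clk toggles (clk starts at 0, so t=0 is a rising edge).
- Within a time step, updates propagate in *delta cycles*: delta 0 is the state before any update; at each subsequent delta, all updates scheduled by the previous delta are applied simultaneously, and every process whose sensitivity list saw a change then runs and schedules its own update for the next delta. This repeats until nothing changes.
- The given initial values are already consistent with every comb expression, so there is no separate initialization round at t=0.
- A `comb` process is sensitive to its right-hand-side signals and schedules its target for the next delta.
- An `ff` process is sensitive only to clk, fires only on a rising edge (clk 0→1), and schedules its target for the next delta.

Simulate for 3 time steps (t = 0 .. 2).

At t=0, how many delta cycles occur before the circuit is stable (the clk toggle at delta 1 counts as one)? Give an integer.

t0.Δ0 w7=1 w5=0 clk=0 w6=1 w3=1 w2=0 w0=0 w4=1 w8=1 w1=0
t0.Δ1 w7=1 w5=0 clk=1 w6=1 w3=1 w2=0 w0=0 w4=1 w8=1 w1=0
t0.Δ2 w7=1 w5=0 clk=1 w6=1 w3=0 w2=0 w0=0 w4=1 w8=1 w1=0
t0.Δ3 w7=1 w5=0 clk=1 w6=1 w3=0 w2=0 w0=1 w4=1 w8=1 w1=0
t1.Δ0 w7=1 w5=0 clk=1 w6=1 w3=0 w2=0 w0=1 w4=1 w8=1 w1=0
t1.Δ1 w7=1 w5=0 clk=0 w6=1 w3=0 w2=0 w0=1 w4=1 w8=1 w1=0
t2.Δ0 w7=1 w5=0 clk=0 w6=1 w3=0 w2=0 w0=1 w4=1 w8=1 w1=0
t2.Δ1 w7=1 w5=0 clk=1 w6=1 w3=0 w2=0 w0=1 w4=1 w8=1 w1=0

3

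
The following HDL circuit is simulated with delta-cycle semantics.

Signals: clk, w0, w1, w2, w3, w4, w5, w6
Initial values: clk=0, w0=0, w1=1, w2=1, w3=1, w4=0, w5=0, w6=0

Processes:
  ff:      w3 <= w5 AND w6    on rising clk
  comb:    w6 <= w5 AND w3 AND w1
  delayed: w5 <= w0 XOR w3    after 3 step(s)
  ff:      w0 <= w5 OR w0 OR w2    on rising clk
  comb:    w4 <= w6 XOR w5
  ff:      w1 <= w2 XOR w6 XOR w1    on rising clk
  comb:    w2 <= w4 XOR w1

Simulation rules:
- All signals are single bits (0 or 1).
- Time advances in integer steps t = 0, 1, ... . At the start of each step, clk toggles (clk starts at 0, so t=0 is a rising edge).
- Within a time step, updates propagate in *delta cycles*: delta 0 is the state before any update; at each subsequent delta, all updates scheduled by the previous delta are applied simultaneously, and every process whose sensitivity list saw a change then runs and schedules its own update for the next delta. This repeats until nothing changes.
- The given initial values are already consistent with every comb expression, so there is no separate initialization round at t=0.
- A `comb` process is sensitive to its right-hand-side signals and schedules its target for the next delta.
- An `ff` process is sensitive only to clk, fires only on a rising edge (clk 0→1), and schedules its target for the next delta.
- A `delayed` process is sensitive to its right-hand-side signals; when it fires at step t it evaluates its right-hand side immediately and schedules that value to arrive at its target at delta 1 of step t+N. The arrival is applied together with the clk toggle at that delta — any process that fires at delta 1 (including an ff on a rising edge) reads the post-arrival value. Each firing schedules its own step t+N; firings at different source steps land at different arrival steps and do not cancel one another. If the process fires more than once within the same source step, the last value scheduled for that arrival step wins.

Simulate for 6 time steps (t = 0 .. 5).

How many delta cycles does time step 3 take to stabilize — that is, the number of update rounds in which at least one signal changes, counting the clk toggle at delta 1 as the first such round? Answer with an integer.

[bits: clk,w0,w2,w1,w3,w4,w6,w5]
t=0: Δ0=00111000 Δ1=10111000 Δ2=11100000 Δ3=11000000 | 3Δ
t=1: Δ0=11000000 Δ1=01000000 | 1Δ
t=2: Δ0=01000000 Δ1=11000000 | 1Δ
t=3: Δ0=11000000 Δ1=01000001 Δ2=01000101 Δ3=01100101 | 3Δ
t=4: Δ0=01100101 Δ1=11100101 Δ2=11110101 Δ3=11010101 | 3Δ
t=5: Δ0=11010101 Δ1=01010101 | 1Δ

3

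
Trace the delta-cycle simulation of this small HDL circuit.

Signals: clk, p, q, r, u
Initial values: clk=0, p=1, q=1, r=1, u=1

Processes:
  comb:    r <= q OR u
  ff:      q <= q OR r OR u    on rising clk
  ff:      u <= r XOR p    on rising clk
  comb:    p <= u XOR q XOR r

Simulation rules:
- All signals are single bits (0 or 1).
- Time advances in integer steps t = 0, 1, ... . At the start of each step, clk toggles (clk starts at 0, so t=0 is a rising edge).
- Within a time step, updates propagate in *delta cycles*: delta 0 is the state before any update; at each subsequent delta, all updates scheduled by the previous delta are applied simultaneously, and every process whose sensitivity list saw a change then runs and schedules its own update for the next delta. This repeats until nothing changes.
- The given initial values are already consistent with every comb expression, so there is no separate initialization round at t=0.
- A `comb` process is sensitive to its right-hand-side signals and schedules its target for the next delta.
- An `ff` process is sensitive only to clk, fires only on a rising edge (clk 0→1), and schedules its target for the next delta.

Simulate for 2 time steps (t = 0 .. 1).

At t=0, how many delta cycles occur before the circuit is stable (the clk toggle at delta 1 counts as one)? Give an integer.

t0.Δ0 r=1 p=1 clk=0 u=1 q=1
t0.Δ1 r=1 p=1 clk=1 u=1 q=1
t0.Δ2 r=1 p=1 clk=1 u=0 q=1
t0.Δ3 r=1 p=0 clk=1 u=0 q=1
t1.Δ0 r=1 p=0 clk=1 u=0 q=1
t1.Δ1 r=1 p=0 clk=0 u=0 q=1

3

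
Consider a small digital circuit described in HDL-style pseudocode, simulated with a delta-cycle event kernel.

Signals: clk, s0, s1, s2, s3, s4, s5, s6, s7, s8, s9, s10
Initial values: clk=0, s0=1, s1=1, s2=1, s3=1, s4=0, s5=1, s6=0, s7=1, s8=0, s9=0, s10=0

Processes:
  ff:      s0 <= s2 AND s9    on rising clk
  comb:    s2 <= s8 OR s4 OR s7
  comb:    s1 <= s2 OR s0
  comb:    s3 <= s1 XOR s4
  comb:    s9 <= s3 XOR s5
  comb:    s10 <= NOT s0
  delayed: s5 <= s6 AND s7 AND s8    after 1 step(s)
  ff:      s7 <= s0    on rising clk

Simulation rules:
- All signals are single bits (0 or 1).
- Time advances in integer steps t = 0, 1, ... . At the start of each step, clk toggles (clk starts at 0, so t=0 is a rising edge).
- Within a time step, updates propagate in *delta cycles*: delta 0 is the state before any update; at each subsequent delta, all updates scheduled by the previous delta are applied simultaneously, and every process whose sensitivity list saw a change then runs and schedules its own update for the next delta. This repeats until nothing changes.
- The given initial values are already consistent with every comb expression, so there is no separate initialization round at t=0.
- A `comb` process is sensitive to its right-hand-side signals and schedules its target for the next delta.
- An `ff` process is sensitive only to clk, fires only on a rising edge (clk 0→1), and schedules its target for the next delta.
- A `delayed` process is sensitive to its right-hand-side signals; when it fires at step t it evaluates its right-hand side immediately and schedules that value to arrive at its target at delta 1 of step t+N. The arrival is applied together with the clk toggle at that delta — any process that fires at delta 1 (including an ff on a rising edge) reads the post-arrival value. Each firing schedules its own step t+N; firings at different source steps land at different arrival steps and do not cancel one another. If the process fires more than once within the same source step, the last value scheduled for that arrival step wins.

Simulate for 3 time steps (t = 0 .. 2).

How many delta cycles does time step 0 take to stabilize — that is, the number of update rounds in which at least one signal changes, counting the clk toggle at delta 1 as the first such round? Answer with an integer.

t0.Δ0 s10=0 s4=0 s2=1 clk=0 s5=1 s7=1 s1=1 s3=1 s8=0 s6=0 s0=1 s9=0
t0.Δ1 s10=0 s4=0 s2=1 clk=1 s5=1 s7=1 s1=1 s3=1 s8=0 s6=0 s0=1 s9=0
t0.Δ2 s10=0 s4=0 s2=1 clk=1 s5=1 s7=1 s1=1 s3=1 s8=0 s6=0 s0=0 s9=0
t0.Δ3 s10=1 s4=0 s2=1 clk=1 s5=1 s7=1 s1=1 s3=1 s8=0 s6=0 s0=0 s9=0
t1.Δ0 s10=1 s4=0 s2=1 clk=1 s5=1 s7=1 s1=1 s3=1 s8=0 s6=0 s0=0 s9=0
t1.Δ1 s10=1 s4=0 s2=1 clk=0 s5=1 s7=1 s1=1 s3=1 s8=0 s6=0 s0=0 s9=0
t2.Δ0 s10=1 s4=0 s2=1 clk=0 s5=1 s7=1 s1=1 s3=1 s8=0 s6=0 s0=0 s9=0
t2.Δ1 s10=1 s4=0 s2=1 clk=1 s5=1 s7=1 s1=1 s3=1 s8=0 s6=0 s0=0 s9=0
t2.Δ2 s10=1 s4=0 s2=1 clk=1 s5=1 s7=0 s1=1 s3=1 s8=0 s6=0 s0=0 s9=0
t2.Δ3 s10=1 s4=0 s2=0 clk=1 s5=1 s7=0 s1=1 s3=1 s8=0 s6=0 s0=0 s9=0
t2.Δ4 s10=1 s4=0 s2=0 clk=1 s5=1 s7=0 s1=0 s3=1 s8=0 s6=0 s0=0 s9=0
t2.Δ5 s10=1 s4=0 s2=0 clk=1 s5=1 s7=0 s1=0 s3=0 s8=0 s6=0 s0=0 s9=0
t2.Δ6 s10=1 s4=0 s2=0 clk=1 s5=1 s7=0 s1=0 s3=0 s8=0 s6=0 s0=0 s9=1

3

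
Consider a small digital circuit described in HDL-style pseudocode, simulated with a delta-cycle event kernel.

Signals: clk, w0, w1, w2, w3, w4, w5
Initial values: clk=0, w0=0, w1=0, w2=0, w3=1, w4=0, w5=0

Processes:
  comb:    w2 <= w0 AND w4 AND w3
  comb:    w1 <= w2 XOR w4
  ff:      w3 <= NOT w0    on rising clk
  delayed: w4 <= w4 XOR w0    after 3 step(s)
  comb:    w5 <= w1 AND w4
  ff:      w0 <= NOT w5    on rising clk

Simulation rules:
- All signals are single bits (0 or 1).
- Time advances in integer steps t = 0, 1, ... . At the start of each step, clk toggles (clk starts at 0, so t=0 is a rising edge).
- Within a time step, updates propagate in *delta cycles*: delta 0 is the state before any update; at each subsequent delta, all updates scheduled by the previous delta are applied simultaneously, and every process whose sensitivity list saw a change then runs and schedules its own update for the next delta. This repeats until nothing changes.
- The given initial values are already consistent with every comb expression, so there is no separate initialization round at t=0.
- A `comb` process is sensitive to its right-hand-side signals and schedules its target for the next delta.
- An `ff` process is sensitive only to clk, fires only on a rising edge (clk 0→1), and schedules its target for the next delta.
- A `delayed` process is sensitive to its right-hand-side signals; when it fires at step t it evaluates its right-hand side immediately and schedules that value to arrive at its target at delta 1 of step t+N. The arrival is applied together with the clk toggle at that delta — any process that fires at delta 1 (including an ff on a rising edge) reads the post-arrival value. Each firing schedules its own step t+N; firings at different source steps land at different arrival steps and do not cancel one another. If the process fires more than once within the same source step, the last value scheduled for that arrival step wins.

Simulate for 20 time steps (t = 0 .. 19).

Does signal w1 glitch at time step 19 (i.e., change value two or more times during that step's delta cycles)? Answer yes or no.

no

[bits: w0,w2,clk,w3,w4,w5,w1]
t=0: Δ0=0001000 Δ1=0011000 Δ2=1011000 | 2Δ
t=1: Δ0=1011000 Δ1=1001000 | 1Δ
t=2: Δ0=1001000 Δ1=1011000 Δ2=1010000 | 2Δ
t=3: Δ0=1010000 Δ1=1000100 Δ2=1000101 Δ3=1000111 | 3Δ
t=4: Δ0=1000111 Δ1=1010111 Δ2=0010111 | 2Δ
t=5: Δ0=0010111 Δ1=0000111 | 1Δ
t=6: Δ0=0000111 Δ1=0010011 Δ2=0011000 | 2Δ
t=7: Δ0=0011000 Δ1=0001100 Δ2=0001101 Δ3=0001111 | 3Δ
t=8: Δ0=0001111 Δ1=0011111 | 1Δ
t=9: Δ0=0011111 Δ1=0001011 Δ2=0001000 | 2Δ
t=10: Δ0=0001000 Δ1=0011100 Δ2=1011101 Δ3=1111111 Δ4=1111110 Δ5=1111100 | 5Δ
t=11: Δ0=1111100 Δ1=1101100 | 1Δ
t=12: Δ0=1101100 Δ1=1111000 Δ2=1010001 Δ3=1010000 | 3Δ
t=13: Δ0=1010000 Δ1=1000000 | 1Δ
t=14: Δ0=1000000 Δ1=1010000 | 1Δ
t=15: Δ0=1010000 Δ1=1000100 Δ2=1000101 Δ3=1000111 | 3Δ
t=16: Δ0=1000111 Δ1=1010111 Δ2=0010111 | 2Δ
t=17: Δ0=0010111 Δ1=0000111 | 1Δ
t=18: Δ0=0000111 Δ1=0010011 Δ2=0011000 | 2Δ
t=19: Δ0=0011000 Δ1=0001100 Δ2=0001101 Δ3=0001111 | 3Δ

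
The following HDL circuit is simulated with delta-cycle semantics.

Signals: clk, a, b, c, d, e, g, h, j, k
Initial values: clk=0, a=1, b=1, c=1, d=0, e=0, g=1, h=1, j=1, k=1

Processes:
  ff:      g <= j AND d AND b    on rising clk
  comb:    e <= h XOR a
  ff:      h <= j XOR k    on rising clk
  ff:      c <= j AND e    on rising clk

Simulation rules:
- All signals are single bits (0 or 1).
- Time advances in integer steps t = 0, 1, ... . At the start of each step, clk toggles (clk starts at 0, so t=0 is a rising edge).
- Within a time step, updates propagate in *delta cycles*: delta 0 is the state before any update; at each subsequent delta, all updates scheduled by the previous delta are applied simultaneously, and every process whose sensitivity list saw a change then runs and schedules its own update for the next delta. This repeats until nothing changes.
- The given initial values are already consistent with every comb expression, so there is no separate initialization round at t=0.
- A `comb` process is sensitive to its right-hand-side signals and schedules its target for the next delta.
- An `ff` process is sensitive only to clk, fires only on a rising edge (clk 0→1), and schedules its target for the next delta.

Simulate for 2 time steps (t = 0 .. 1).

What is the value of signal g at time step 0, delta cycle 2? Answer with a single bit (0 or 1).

0

t0.Δ0 k=1 g=1 h=1 j=1 c=1 d=0 a=1 clk=0 e=0 b=1
t0.Δ1 k=1 g=1 h=1 j=1 c=1 d=0 a=1 clk=1 e=0 b=1
t0.Δ2 k=1 g=0 h=0 j=1 c=0 d=0 a=1 clk=1 e=0 b=1
t0.Δ3 k=1 g=0 h=0 j=1 c=0 d=0 a=1 clk=1 e=1 b=1
t1.Δ0 k=1 g=0 h=0 j=1 c=0 d=0 a=1 clk=1 e=1 b=1
t1.Δ1 k=1 g=0 h=0 j=1 c=0 d=0 a=1 clk=0 e=1 b=1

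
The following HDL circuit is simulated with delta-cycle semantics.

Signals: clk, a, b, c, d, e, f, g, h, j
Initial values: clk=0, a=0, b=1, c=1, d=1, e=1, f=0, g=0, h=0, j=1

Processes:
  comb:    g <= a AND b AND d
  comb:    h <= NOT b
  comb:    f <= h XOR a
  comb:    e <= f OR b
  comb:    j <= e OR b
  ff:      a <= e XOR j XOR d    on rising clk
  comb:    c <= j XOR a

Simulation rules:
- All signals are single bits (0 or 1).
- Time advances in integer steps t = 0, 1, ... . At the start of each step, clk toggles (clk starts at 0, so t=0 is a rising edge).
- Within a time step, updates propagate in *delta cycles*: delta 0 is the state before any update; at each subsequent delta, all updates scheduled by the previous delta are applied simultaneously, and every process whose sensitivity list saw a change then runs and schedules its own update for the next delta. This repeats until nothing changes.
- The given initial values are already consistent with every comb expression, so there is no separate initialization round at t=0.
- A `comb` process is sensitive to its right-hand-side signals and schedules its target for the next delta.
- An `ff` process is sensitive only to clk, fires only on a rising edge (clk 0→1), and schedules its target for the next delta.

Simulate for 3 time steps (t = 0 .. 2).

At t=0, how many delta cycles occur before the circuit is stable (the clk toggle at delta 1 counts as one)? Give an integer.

[bits: g,d,e,c,b,h,a,f,j,clk]
t=0: Δ0=0111100010 Δ1=0111100011 Δ2=0111101011 Δ3=1110101111 | 3Δ
t=1: Δ0=1110101111 Δ1=1110101110 | 1Δ
t=2: Δ0=1110101110 Δ1=1110101111 | 1Δ

3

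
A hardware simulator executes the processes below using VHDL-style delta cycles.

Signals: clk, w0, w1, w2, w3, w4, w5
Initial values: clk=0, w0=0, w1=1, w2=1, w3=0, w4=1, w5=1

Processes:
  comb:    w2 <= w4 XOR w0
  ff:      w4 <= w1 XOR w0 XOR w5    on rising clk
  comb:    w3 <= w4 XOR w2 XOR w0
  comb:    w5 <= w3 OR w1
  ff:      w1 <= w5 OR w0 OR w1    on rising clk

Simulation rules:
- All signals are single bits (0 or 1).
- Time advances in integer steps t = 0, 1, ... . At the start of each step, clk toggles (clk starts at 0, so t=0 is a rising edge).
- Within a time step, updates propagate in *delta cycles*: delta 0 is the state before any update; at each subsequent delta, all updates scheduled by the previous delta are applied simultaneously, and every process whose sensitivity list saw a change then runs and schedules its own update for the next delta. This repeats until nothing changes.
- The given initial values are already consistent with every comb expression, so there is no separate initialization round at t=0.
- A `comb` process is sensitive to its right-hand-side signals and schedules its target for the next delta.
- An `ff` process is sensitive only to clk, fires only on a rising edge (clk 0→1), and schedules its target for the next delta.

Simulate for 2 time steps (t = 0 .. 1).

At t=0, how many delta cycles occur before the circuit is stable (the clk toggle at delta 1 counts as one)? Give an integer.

[bits: w2,w5,w0,clk,w4,w3,w1]
t=0: Δ0=1100101 Δ1=1101101 Δ2=1101001 Δ3=0101011 Δ4=0101001 | 4Δ
t=1: Δ0=0101001 Δ1=0100001 | 1Δ

4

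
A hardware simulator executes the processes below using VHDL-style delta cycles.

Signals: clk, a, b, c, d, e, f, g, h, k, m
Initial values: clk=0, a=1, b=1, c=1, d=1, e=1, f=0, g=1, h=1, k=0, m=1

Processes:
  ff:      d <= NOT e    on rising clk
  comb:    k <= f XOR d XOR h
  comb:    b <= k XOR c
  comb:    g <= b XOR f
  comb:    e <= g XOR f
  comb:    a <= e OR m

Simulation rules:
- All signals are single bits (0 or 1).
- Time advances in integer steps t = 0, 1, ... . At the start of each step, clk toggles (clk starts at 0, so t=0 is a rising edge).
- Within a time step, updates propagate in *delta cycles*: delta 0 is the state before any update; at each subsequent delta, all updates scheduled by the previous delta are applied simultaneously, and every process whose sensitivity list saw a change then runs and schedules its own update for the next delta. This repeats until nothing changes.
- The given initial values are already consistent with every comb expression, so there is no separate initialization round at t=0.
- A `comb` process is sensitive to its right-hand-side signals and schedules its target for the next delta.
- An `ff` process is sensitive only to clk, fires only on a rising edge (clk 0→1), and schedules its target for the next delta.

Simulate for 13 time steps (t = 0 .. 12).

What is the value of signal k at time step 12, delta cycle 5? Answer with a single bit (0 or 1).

1

t0.Δ0 k=0 c=1 m=1 d=1 b=1 g=1 e=1 a=1 h=1 f=0 clk=0
t0.Δ1 k=0 c=1 m=1 d=1 b=1 g=1 e=1 a=1 h=1 f=0 clk=1
t0.Δ2 k=0 c=1 m=1 d=0 b=1 g=1 e=1 a=1 h=1 f=0 clk=1
t0.Δ3 k=1 c=1 m=1 d=0 b=1 g=1 e=1 a=1 h=1 f=0 clk=1
t0.Δ4 k=1 c=1 m=1 d=0 b=0 g=1 e=1 a=1 h=1 f=0 clk=1
t0.Δ5 k=1 c=1 m=1 d=0 b=0 g=0 e=1 a=1 h=1 f=0 clk=1
t0.Δ6 k=1 c=1 m=1 d=0 b=0 g=0 e=0 a=1 h=1 f=0 clk=1
t1.Δ0 k=1 c=1 m=1 d=0 b=0 g=0 e=0 a=1 h=1 f=0 clk=1
t1.Δ1 k=1 c=1 m=1 d=0 b=0 g=0 e=0 a=1 h=1 f=0 clk=0
t2.Δ0 k=1 c=1 m=1 d=0 b=0 g=0 e=0 a=1 h=1 f=0 clk=0
t2.Δ1 k=1 c=1 m=1 d=0 b=0 g=0 e=0 a=1 h=1 f=0 clk=1
t2.Δ2 k=1 c=1 m=1 d=1 b=0 g=0 e=0 a=1 h=1 f=0 clk=1
t2.Δ3 k=0 c=1 m=1 d=1 b=0 g=0 e=0 a=1 h=1 f=0 clk=1
t2.Δ4 k=0 c=1 m=1 d=1 b=1 g=0 e=0 a=1 h=1 f=0 clk=1
t2.Δ5 k=0 c=1 m=1 d=1 b=1 g=1 e=0 a=1 h=1 f=0 clk=1
t2.Δ6 k=0 c=1 m=1 d=1 b=1 g=1 e=1 a=1 h=1 f=0 clk=1
t3.Δ0 k=0 c=1 m=1 d=1 b=1 g=1 e=1 a=1 h=1 f=0 clk=1
t3.Δ1 k=0 c=1 m=1 d=1 b=1 g=1 e=1 a=1 h=1 f=0 clk=0
t4.Δ0 k=0 c=1 m=1 d=1 b=1 g=1 e=1 a=1 h=1 f=0 clk=0
t4.Δ1 k=0 c=1 m=1 d=1 b=1 g=1 e=1 a=1 h=1 f=0 clk=1
t4.Δ2 k=0 c=1 m=1 d=0 b=1 g=1 e=1 a=1 h=1 f=0 clk=1
t4.Δ3 k=1 c=1 m=1 d=0 b=1 g=1 e=1 a=1 h=1 f=0 clk=1
t4.Δ4 k=1 c=1 m=1 d=0 b=0 g=1 e=1 a=1 h=1 f=0 clk=1
t4.Δ5 k=1 c=1 m=1 d=0 b=0 g=0 e=1 a=1 h=1 f=0 clk=1
t4.Δ6 k=1 c=1 m=1 d=0 b=0 g=0 e=0 a=1 h=1 f=0 clk=1
t5.Δ0 k=1 c=1 m=1 d=0 b=0 g=0 e=0 a=1 h=1 f=0 clk=1
t5.Δ1 k=1 c=1 m=1 d=0 b=0 g=0 e=0 a=1 h=1 f=0 clk=0
t6.Δ0 k=1 c=1 m=1 d=0 b=0 g=0 e=0 a=1 h=1 f=0 clk=0
t6.Δ1 k=1 c=1 m=1 d=0 b=0 g=0 e=0 a=1 h=1 f=0 clk=1
t6.Δ2 k=1 c=1 m=1 d=1 b=0 g=0 e=0 a=1 h=1 f=0 clk=1
t6.Δ3 k=0 c=1 m=1 d=1 b=0 g=0 e=0 a=1 h=1 f=0 clk=1
t6.Δ4 k=0 c=1 m=1 d=1 b=1 g=0 e=0 a=1 h=1 f=0 clk=1
t6.Δ5 k=0 c=1 m=1 d=1 b=1 g=1 e=0 a=1 h=1 f=0 clk=1
t6.Δ6 k=0 c=1 m=1 d=1 b=1 g=1 e=1 a=1 h=1 f=0 clk=1
t7.Δ0 k=0 c=1 m=1 d=1 b=1 g=1 e=1 a=1 h=1 f=0 clk=1
t7.Δ1 k=0 c=1 m=1 d=1 b=1 g=1 e=1 a=1 h=1 f=0 clk=0
t8.Δ0 k=0 c=1 m=1 d=1 b=1 g=1 e=1 a=1 h=1 f=0 clk=0
t8.Δ1 k=0 c=1 m=1 d=1 b=1 g=1 e=1 a=1 h=1 f=0 clk=1
t8.Δ2 k=0 c=1 m=1 d=0 b=1 g=1 e=1 a=1 h=1 f=0 clk=1
t8.Δ3 k=1 c=1 m=1 d=0 b=1 g=1 e=1 a=1 h=1 f=0 clk=1
t8.Δ4 k=1 c=1 m=1 d=0 b=0 g=1 e=1 a=1 h=1 f=0 clk=1
t8.Δ5 k=1 c=1 m=1 d=0 b=0 g=0 e=1 a=1 h=1 f=0 clk=1
t8.Δ6 k=1 c=1 m=1 d=0 b=0 g=0 e=0 a=1 h=1 f=0 clk=1
t9.Δ0 k=1 c=1 m=1 d=0 b=0 g=0 e=0 a=1 h=1 f=0 clk=1
t9.Δ1 k=1 c=1 m=1 d=0 b=0 g=0 e=0 a=1 h=1 f=0 clk=0
t10.Δ0 k=1 c=1 m=1 d=0 b=0 g=0 e=0 a=1 h=1 f=0 clk=0
t10.Δ1 k=1 c=1 m=1 d=0 b=0 g=0 e=0 a=1 h=1 f=0 clk=1
t10.Δ2 k=1 c=1 m=1 d=1 b=0 g=0 e=0 a=1 h=1 f=0 clk=1
t10.Δ3 k=0 c=1 m=1 d=1 b=0 g=0 e=0 a=1 h=1 f=0 clk=1
t10.Δ4 k=0 c=1 m=1 d=1 b=1 g=0 e=0 a=1 h=1 f=0 clk=1
t10.Δ5 k=0 c=1 m=1 d=1 b=1 g=1 e=0 a=1 h=1 f=0 clk=1
t10.Δ6 k=0 c=1 m=1 d=1 b=1 g=1 e=1 a=1 h=1 f=0 clk=1
t11.Δ0 k=0 c=1 m=1 d=1 b=1 g=1 e=1 a=1 h=1 f=0 clk=1
t11.Δ1 k=0 c=1 m=1 d=1 b=1 g=1 e=1 a=1 h=1 f=0 clk=0
t12.Δ0 k=0 c=1 m=1 d=1 b=1 g=1 e=1 a=1 h=1 f=0 clk=0
t12.Δ1 k=0 c=1 m=1 d=1 b=1 g=1 e=1 a=1 h=1 f=0 clk=1
t12.Δ2 k=0 c=1 m=1 d=0 b=1 g=1 e=1 a=1 h=1 f=0 clk=1
t12.Δ3 k=1 c=1 m=1 d=0 b=1 g=1 e=1 a=1 h=1 f=0 clk=1
t12.Δ4 k=1 c=1 m=1 d=0 b=0 g=1 e=1 a=1 h=1 f=0 clk=1
t12.Δ5 k=1 c=1 m=1 d=0 b=0 g=0 e=1 a=1 h=1 f=0 clk=1
t12.Δ6 k=1 c=1 m=1 d=0 b=0 g=0 e=0 a=1 h=1 f=0 clk=1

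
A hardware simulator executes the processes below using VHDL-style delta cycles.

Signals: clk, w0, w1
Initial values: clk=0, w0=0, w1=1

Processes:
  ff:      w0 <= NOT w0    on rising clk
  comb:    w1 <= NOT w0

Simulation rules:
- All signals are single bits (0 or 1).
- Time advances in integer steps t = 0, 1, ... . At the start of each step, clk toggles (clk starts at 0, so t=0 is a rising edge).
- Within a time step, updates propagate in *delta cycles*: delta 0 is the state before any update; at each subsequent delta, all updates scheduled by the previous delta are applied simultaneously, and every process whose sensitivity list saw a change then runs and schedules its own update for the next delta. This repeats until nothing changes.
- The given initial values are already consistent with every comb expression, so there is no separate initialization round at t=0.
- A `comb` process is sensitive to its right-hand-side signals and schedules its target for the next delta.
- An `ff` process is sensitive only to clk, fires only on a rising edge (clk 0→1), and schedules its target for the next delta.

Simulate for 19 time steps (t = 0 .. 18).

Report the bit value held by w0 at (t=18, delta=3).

[bits: w0,clk,w1]
t=0: Δ0=001 Δ1=011 Δ2=111 Δ3=110 | 3Δ
t=1: Δ0=110 Δ1=100 | 1Δ
t=2: Δ0=100 Δ1=110 Δ2=010 Δ3=011 | 3Δ
t=3: Δ0=011 Δ1=001 | 1Δ
t=4: Δ0=001 Δ1=011 Δ2=111 Δ3=110 | 3Δ
t=5: Δ0=110 Δ1=100 | 1Δ
t=6: Δ0=100 Δ1=110 Δ2=010 Δ3=011 | 3Δ
t=7: Δ0=011 Δ1=001 | 1Δ
t=8: Δ0=001 Δ1=011 Δ2=111 Δ3=110 | 3Δ
t=9: Δ0=110 Δ1=100 | 1Δ
t=10: Δ0=100 Δ1=110 Δ2=010 Δ3=011 | 3Δ
t=11: Δ0=011 Δ1=001 | 1Δ
t=12: Δ0=001 Δ1=011 Δ2=111 Δ3=110 | 3Δ
t=13: Δ0=110 Δ1=100 | 1Δ
t=14: Δ0=100 Δ1=110 Δ2=010 Δ3=011 | 3Δ
t=15: Δ0=011 Δ1=001 | 1Δ
t=16: Δ0=001 Δ1=011 Δ2=111 Δ3=110 | 3Δ
t=17: Δ0=110 Δ1=100 | 1Δ
t=18: Δ0=100 Δ1=110 Δ2=010 Δ3=011 | 3Δ

0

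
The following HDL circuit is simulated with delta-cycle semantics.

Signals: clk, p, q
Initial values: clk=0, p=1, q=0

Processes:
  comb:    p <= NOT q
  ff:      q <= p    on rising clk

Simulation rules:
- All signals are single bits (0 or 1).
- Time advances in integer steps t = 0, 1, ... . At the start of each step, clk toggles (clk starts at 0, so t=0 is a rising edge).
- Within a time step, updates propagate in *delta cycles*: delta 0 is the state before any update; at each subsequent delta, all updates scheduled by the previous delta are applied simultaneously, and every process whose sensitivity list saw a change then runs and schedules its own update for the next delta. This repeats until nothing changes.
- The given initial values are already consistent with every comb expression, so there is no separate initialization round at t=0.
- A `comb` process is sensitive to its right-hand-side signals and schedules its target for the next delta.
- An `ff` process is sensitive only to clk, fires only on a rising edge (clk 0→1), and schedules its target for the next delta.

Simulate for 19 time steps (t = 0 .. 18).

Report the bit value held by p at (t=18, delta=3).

[bits: clk,q,p]
t=0: Δ0=001 Δ1=101 Δ2=111 Δ3=110 | 3Δ
t=1: Δ0=110 Δ1=010 | 1Δ
t=2: Δ0=010 Δ1=110 Δ2=100 Δ3=101 | 3Δ
t=3: Δ0=101 Δ1=001 | 1Δ
t=4: Δ0=001 Δ1=101 Δ2=111 Δ3=110 | 3Δ
t=5: Δ0=110 Δ1=010 | 1Δ
t=6: Δ0=010 Δ1=110 Δ2=100 Δ3=101 | 3Δ
t=7: Δ0=101 Δ1=001 | 1Δ
t=8: Δ0=001 Δ1=101 Δ2=111 Δ3=110 | 3Δ
t=9: Δ0=110 Δ1=010 | 1Δ
t=10: Δ0=010 Δ1=110 Δ2=100 Δ3=101 | 3Δ
t=11: Δ0=101 Δ1=001 | 1Δ
t=12: Δ0=001 Δ1=101 Δ2=111 Δ3=110 | 3Δ
t=13: Δ0=110 Δ1=010 | 1Δ
t=14: Δ0=010 Δ1=110 Δ2=100 Δ3=101 | 3Δ
t=15: Δ0=101 Δ1=001 | 1Δ
t=16: Δ0=001 Δ1=101 Δ2=111 Δ3=110 | 3Δ
t=17: Δ0=110 Δ1=010 | 1Δ
t=18: Δ0=010 Δ1=110 Δ2=100 Δ3=101 | 3Δ

1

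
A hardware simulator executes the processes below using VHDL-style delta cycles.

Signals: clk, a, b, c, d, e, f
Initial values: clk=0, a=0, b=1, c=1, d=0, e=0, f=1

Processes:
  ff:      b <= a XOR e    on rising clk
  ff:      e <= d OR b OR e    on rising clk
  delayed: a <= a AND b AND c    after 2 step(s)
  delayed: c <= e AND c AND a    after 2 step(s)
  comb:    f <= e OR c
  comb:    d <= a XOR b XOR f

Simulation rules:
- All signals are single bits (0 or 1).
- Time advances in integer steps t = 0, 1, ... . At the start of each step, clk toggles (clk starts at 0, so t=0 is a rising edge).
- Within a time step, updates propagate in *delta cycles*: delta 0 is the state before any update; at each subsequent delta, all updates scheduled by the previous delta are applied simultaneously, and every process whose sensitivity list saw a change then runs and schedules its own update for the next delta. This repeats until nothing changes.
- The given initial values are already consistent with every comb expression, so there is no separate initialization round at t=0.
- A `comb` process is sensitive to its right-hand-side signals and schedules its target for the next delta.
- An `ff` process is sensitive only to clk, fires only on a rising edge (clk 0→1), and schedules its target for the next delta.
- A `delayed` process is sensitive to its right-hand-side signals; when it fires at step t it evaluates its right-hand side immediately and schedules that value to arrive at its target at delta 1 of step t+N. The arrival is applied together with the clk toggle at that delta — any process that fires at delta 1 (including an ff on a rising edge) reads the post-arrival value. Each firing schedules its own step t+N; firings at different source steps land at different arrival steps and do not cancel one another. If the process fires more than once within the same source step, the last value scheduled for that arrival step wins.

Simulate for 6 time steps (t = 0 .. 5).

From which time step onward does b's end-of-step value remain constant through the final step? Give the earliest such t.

[bits: clk,d,e,a,b,f,c]
t=0: Δ0=0000111 Δ1=1000111 Δ2=1010011 Δ3=1110011 | 3Δ
t=1: Δ0=1110011 Δ1=0110011 | 1Δ
t=2: Δ0=0110011 Δ1=1110010 Δ2=1110110 Δ3=1010110 | 3Δ
t=3: Δ0=1010110 Δ1=0010110 | 1Δ
t=4: Δ0=0010110 Δ1=1010110 | 1Δ
t=5: Δ0=1010110 Δ1=0010110 | 1Δ

2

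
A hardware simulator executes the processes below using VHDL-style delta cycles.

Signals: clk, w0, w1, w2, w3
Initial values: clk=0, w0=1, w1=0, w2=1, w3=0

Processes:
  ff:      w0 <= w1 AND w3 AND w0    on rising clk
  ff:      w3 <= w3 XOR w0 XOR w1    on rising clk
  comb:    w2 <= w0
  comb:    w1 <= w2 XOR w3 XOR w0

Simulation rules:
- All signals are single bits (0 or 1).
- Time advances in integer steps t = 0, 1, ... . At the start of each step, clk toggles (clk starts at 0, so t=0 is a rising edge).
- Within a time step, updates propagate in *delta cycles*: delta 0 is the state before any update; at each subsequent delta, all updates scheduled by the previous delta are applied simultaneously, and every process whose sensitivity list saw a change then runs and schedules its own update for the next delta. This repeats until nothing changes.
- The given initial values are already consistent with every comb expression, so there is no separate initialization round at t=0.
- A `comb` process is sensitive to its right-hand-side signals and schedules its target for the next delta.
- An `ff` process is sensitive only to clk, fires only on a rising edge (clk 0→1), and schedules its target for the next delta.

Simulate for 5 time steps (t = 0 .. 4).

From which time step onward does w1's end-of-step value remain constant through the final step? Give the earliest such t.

2

t0.Δ0 w3=0 w1=0 w2=1 clk=0 w0=1
t0.Δ1 w3=0 w1=0 w2=1 clk=1 w0=1
t0.Δ2 w3=1 w1=0 w2=1 clk=1 w0=0
t0.Δ3 w3=1 w1=0 w2=0 clk=1 w0=0
t0.Δ4 w3=1 w1=1 w2=0 clk=1 w0=0
t1.Δ0 w3=1 w1=1 w2=0 clk=1 w0=0
t1.Δ1 w3=1 w1=1 w2=0 clk=0 w0=0
t2.Δ0 w3=1 w1=1 w2=0 clk=0 w0=0
t2.Δ1 w3=1 w1=1 w2=0 clk=1 w0=0
t2.Δ2 w3=0 w1=1 w2=0 clk=1 w0=0
t2.Δ3 w3=0 w1=0 w2=0 clk=1 w0=0
t3.Δ0 w3=0 w1=0 w2=0 clk=1 w0=0
t3.Δ1 w3=0 w1=0 w2=0 clk=0 w0=0
t4.Δ0 w3=0 w1=0 w2=0 clk=0 w0=0
t4.Δ1 w3=0 w1=0 w2=0 clk=1 w0=0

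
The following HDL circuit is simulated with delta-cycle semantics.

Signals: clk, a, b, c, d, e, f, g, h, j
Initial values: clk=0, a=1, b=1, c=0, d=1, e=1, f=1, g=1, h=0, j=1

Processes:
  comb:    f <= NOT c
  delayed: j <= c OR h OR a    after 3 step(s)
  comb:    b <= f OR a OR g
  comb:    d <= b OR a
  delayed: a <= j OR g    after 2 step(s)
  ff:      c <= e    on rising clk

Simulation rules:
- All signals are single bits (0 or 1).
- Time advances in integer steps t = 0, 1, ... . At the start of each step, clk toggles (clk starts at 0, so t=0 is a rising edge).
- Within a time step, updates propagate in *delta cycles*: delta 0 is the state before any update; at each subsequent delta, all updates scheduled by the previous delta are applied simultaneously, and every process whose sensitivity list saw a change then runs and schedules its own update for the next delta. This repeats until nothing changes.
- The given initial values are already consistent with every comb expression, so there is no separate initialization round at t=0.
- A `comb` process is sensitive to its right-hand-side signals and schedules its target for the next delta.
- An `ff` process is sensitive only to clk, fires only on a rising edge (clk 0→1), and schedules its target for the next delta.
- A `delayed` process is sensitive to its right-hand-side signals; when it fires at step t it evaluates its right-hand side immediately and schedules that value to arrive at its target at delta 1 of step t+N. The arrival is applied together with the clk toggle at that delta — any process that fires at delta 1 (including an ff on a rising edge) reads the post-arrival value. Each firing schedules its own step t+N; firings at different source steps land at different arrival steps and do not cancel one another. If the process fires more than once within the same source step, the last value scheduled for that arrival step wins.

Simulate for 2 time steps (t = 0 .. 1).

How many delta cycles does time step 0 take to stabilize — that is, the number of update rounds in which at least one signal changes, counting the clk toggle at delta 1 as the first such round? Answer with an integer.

t=0 Δ0: c=0 e=1 g=1 h=0 a=1 clk=0 f=1 j=1 d=1 b=1
  Δ1: clk:0→1
  Δ2: c:0→1
  Δ3: f:1→0
  (3Δ to stable)
t=1 Δ0: c=1 e=1 g=1 h=0 a=1 clk=1 f=0 j=1 d=1 b=1
  Δ1: clk:1→0
  (1Δ to stable)

3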